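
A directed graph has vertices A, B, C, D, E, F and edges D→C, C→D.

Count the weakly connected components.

From A: component {A}.
From B: component {B}.
From C: component {C, D}.
From E: component {E}.
From F: component {F}.
That's 5 components.

5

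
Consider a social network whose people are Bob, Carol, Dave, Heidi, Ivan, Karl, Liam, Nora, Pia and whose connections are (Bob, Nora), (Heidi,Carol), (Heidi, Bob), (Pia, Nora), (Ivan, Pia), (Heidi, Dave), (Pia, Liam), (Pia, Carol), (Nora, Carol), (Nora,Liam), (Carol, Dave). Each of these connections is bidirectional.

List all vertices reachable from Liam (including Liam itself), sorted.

Bob, Carol, Dave, Heidi, Ivan, Liam, Nora, Pia

Start at Liam.
Its neighbours: Nora, Pia.
Then their neighbours: Bob, Carol, Ivan.
Then next layer: Dave, Heidi.
Nothing further is reachable.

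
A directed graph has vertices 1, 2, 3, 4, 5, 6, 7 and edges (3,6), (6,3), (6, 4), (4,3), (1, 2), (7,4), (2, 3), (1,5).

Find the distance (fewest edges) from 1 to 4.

4

Distance 0: 1.
Distance 1: 2, 5.
Distance 2: 3.
Distance 3: 6.
Distance 4: 4 — contains 4.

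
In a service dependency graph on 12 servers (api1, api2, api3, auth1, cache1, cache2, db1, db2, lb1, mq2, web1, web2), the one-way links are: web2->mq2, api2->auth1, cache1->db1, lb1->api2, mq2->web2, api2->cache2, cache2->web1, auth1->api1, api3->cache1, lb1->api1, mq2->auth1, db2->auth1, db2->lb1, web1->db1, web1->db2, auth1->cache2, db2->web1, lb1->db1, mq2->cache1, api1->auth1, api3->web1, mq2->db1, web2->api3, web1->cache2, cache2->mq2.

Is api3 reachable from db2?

Explore from db2.
Distance 1: reach auth1, lb1, web1.
Distance 2: reach api1, api2, cache2, db1.
Distance 3: reach mq2.
Distance 4: reach cache1, web2.
Distance 5: reach api3.
Found api3.

Yes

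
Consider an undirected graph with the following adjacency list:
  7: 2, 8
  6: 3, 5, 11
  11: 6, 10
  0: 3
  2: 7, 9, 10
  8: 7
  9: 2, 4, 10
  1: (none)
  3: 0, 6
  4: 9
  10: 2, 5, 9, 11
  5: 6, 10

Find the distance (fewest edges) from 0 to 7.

Distance 0: 0.
Distance 1: 3.
Distance 2: 6.
Distance 3: 5, 11.
Distance 4: 10.
Distance 5: 2, 9.
Distance 6: 4, 7 — contains 7.

6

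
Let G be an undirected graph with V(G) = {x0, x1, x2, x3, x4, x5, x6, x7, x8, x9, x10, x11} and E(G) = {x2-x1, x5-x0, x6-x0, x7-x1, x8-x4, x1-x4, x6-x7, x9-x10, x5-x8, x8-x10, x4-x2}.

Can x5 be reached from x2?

Yes

Explore from x2.
Distance 1: reach x1, x4.
Distance 2: reach x7, x8.
Distance 3: reach x5, x6, x10.
Found x5.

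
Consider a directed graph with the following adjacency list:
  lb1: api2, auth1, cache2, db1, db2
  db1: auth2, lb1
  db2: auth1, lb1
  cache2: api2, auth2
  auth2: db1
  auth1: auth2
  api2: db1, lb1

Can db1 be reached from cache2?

Yes

Explore from cache2.
Distance 1: reach api2, auth2.
Distance 2: reach db1, lb1.
Found db1.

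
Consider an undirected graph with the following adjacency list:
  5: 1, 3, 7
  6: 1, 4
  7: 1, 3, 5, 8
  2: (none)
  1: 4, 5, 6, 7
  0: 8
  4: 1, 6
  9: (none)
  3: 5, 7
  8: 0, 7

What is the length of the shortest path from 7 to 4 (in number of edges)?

2

Distance 0: 7.
Distance 1: 1, 3, 5, 8.
Distance 2: 0, 4, 6 — contains 4.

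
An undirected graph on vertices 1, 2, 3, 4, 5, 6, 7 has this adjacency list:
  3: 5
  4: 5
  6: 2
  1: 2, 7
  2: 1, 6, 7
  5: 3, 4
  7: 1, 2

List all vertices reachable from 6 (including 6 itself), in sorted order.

Start at 6.
Its neighbours: 2.
Then their neighbours: 1, 7.
Nothing further is reachable.

1, 2, 6, 7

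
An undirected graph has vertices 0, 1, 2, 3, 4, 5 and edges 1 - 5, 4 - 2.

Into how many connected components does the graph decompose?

From 0: component {0}.
From 1: component {1, 5}.
From 2: component {2, 4}.
From 3: component {3}.
That's 4 components.

4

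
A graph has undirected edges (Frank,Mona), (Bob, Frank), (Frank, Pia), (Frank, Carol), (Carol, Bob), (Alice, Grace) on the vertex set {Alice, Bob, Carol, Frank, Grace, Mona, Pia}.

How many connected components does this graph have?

2

From Alice: component {Alice, Grace}.
From Bob: component {Bob, Carol, Frank, Mona, Pia}.
That's 2 components.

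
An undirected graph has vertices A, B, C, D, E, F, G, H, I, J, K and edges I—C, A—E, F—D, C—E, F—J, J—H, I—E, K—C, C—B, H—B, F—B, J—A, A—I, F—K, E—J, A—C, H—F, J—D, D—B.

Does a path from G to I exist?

G has no edges, so nothing is reachable from it.

No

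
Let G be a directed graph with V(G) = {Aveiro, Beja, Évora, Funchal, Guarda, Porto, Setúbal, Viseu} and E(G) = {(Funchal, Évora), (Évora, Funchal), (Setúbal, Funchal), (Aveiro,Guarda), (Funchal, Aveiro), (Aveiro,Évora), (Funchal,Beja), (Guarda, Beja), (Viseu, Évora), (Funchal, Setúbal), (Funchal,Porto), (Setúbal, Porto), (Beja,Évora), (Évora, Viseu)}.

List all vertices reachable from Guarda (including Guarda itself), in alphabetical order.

Aveiro, Beja, Évora, Funchal, Guarda, Porto, Setúbal, Viseu

Start at Guarda.
Its neighbours: Beja.
Then their neighbours: Évora.
Then next layer: Funchal, Viseu.
Then next layer: Aveiro, Porto, Setúbal.
Every vertex is now reached.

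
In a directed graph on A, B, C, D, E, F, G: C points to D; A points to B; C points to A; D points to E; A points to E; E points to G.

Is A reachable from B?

No

B has no outgoing edges, so nothing is reachable from it.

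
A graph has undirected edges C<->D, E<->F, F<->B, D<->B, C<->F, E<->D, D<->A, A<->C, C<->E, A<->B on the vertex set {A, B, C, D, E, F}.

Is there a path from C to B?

Yes

Explore from C.
Distance 1: reach A, D, E, F.
Distance 2: reach B.
Found B.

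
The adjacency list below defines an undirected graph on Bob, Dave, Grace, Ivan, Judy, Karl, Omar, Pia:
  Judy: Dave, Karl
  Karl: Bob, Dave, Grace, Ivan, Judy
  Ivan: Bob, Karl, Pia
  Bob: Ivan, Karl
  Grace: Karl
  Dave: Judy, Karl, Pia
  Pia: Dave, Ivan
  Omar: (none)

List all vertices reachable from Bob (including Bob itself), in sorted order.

Bob, Dave, Grace, Ivan, Judy, Karl, Pia

Start at Bob.
Its neighbours: Ivan, Karl.
Then their neighbours: Dave, Grace, Judy, Pia.
Nothing further is reachable.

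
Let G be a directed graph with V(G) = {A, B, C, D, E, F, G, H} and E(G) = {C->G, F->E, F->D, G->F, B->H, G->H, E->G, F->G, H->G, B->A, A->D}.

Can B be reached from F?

Explore from F.
Distance 1: reach D, E, G.
Distance 2: reach H.
The search from F is exhausted; no directed path reaches B.

No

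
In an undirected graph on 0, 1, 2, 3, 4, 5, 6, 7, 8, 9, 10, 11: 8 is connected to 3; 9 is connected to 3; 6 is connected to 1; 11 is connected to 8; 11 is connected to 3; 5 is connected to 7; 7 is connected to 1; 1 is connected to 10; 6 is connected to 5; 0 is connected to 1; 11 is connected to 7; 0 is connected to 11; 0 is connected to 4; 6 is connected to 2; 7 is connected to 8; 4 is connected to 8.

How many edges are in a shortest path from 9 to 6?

Distance 0: 9.
Distance 1: 3.
Distance 2: 8, 11.
Distance 3: 0, 4, 7.
Distance 4: 1, 5.
Distance 5: 6, 10 — contains 6.

5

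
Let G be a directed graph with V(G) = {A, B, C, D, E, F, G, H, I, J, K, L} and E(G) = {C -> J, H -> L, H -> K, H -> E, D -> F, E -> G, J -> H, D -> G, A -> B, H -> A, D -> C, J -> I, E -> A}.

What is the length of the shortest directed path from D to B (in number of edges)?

5

Distance 0: D.
Distance 1: C, F, G.
Distance 2: J.
Distance 3: H, I.
Distance 4: A, E, K, L.
Distance 5: B — contains B.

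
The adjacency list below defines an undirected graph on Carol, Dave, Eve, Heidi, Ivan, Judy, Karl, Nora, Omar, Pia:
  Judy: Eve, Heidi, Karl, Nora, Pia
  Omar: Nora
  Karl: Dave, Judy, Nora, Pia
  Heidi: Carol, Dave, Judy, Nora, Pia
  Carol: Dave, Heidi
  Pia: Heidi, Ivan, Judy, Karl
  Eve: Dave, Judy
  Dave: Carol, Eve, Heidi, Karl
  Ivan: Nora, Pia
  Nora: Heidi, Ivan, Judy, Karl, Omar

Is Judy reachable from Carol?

Yes

Explore from Carol.
Distance 1: reach Dave, Heidi.
Distance 2: reach Eve, Judy, Karl, Nora, Pia.
Found Judy.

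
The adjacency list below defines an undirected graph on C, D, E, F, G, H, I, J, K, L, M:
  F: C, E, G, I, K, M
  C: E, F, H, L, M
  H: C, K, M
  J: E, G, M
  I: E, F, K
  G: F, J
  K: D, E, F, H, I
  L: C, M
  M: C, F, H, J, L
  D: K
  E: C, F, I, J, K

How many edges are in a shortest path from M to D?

Distance 0: M.
Distance 1: C, F, H, J, L.
Distance 2: E, G, I, K.
Distance 3: D — contains D.

3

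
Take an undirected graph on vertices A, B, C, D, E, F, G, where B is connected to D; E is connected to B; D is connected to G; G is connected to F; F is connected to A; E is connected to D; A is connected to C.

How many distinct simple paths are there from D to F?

D–G–F

1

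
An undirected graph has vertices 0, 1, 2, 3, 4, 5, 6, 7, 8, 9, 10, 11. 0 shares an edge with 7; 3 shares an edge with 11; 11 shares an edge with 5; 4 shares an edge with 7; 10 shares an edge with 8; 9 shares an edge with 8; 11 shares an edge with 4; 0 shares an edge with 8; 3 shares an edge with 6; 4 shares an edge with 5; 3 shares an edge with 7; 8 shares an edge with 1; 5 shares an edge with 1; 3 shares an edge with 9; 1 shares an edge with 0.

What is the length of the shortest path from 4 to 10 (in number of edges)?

4

Distance 0: 4.
Distance 1: 5, 7, 11.
Distance 2: 0, 1, 3.
Distance 3: 6, 8, 9.
Distance 4: 10 — contains 10.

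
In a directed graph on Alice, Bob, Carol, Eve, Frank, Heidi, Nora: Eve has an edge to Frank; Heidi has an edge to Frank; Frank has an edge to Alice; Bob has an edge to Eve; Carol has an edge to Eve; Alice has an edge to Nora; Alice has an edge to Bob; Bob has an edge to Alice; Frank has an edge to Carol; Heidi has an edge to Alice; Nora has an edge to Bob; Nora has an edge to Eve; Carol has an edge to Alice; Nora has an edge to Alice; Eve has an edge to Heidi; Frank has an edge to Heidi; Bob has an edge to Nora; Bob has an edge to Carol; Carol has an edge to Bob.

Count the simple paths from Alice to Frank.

12

Alice→Bob→Carol→Eve→Frank
Alice→Bob→Carol→Eve→Heidi→Frank
Alice→Bob→Eve→Frank
Alice→Bob→Eve→Heidi→Frank
Alice→Bob→Nora→Eve→Frank
Alice→Bob→Nora→Eve→Heidi→Frank
Alice→Nora→Bob→Carol→Eve→Frank
Alice→Nora→Bob→Carol→Eve→Heidi→Frank
Alice→Nora→Bob→Eve→Frank
Alice→Nora→Bob→Eve→Heidi→Frank
Alice→Nora→Eve→Frank
Alice→Nora→Eve→Heidi→Frank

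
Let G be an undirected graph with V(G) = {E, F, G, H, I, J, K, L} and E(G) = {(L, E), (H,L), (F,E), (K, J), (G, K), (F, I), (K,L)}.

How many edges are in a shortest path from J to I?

5

Distance 0: J.
Distance 1: K.
Distance 2: G, L.
Distance 3: E, H.
Distance 4: F.
Distance 5: I — contains I.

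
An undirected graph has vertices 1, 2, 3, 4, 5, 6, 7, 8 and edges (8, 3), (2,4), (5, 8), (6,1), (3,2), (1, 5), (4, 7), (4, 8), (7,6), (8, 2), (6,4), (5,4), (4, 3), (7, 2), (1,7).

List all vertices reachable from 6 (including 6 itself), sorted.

1, 2, 3, 4, 5, 6, 7, 8

Start at 6.
Its neighbours: 1, 4, 7.
Then their neighbours: 2, 3, 5, 8.
Every vertex is now reached.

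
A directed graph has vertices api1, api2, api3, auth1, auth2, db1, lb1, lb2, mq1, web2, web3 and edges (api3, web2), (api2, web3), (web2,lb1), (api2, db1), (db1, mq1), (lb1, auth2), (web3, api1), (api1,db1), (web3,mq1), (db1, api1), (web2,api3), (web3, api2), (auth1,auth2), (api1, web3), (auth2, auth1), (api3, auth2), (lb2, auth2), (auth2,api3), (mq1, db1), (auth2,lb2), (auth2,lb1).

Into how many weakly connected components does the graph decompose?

From api1: component {api1, api2, db1, mq1, web3}.
From api3: component {api3, auth1, auth2, lb1, lb2, web2}.
That's 2 components.

2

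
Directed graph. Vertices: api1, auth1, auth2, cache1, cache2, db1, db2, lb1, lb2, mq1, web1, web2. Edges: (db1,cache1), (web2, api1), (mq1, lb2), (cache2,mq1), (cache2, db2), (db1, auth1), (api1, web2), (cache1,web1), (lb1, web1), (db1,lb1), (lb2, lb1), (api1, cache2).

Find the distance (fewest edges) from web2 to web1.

6

Distance 0: web2.
Distance 1: api1.
Distance 2: cache2.
Distance 3: db2, mq1.
Distance 4: lb2.
Distance 5: lb1.
Distance 6: web1 — contains web1.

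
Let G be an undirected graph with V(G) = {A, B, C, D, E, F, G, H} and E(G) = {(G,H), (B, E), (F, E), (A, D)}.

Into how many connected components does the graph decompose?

4

From A: component {A, D}.
From B: component {B, E, F}.
From C: component {C}.
From G: component {G, H}.
That's 4 components.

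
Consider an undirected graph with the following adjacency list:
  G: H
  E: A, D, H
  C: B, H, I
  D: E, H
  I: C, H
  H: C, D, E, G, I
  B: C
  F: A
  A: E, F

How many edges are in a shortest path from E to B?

Distance 0: E.
Distance 1: A, D, H.
Distance 2: C, F, G, I.
Distance 3: B — contains B.

3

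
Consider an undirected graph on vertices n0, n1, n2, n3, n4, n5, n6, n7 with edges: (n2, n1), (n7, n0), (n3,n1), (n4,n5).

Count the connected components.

4

From n0: component {n0, n7}.
From n1: component {n1, n2, n3}.
From n4: component {n4, n5}.
From n6: component {n6}.
That's 4 components.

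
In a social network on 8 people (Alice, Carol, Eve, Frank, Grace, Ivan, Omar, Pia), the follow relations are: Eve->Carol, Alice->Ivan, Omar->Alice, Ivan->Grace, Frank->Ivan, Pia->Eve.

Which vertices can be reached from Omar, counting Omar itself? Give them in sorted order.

Alice, Grace, Ivan, Omar

Start at Omar.
Its neighbours: Alice.
Then their neighbours: Ivan.
Then next layer: Grace.
Nothing further is reachable.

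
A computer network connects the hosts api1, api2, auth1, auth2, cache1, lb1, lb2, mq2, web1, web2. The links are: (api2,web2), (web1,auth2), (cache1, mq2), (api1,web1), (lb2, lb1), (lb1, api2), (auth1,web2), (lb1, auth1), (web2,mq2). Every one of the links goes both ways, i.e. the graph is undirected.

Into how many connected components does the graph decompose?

2

From api1: component {api1, auth2, web1}.
From api2: component {api2, auth1, cache1, lb1, lb2, mq2, web2}.
That's 2 components.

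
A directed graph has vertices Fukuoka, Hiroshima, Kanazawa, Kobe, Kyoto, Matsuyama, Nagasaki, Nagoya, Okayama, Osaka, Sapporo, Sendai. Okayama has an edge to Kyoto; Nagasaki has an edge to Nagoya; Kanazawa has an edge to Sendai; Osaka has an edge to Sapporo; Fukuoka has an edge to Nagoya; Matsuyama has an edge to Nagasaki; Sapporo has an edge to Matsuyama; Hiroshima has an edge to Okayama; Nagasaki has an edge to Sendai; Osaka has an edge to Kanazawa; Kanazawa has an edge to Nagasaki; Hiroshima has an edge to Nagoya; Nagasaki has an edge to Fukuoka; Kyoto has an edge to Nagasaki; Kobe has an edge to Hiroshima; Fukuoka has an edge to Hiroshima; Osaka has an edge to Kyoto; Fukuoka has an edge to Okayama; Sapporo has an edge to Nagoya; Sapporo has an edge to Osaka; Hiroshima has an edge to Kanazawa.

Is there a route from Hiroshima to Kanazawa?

Yes

Explore from Hiroshima.
Distance 1: reach Kanazawa, Nagoya, Okayama.
Found Kanazawa.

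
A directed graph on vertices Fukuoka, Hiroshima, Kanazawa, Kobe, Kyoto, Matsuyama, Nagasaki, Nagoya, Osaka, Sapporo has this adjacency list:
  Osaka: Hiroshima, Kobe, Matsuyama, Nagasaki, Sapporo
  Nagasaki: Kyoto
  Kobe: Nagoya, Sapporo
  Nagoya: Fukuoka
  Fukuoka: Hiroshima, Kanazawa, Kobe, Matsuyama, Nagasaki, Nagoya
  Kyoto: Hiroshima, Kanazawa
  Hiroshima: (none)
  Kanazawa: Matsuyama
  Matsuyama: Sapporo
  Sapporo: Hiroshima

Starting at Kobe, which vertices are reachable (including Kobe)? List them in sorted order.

Start at Kobe.
Its neighbours: Nagoya, Sapporo.
Then their neighbours: Fukuoka, Hiroshima.
Then next layer: Kanazawa, Matsuyama, Nagasaki.
Then next layer: Kyoto.
Nothing further is reachable.

Fukuoka, Hiroshima, Kanazawa, Kobe, Kyoto, Matsuyama, Nagasaki, Nagoya, Sapporo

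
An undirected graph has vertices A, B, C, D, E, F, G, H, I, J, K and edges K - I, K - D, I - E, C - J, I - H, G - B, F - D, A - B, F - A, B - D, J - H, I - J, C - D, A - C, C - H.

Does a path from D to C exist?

Explore from D.
Distance 1: reach B, C, F, K.
Found C.

Yes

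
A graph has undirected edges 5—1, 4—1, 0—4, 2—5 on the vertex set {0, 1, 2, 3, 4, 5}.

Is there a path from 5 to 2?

Explore from 5.
Distance 1: reach 1, 2.
Found 2.

Yes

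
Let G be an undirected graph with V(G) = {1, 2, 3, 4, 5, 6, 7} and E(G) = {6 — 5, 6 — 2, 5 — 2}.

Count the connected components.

From 1: component {1}.
From 2: component {2, 5, 6}.
From 3: component {3}.
From 4: component {4}.
From 7: component {7}.
That's 5 components.

5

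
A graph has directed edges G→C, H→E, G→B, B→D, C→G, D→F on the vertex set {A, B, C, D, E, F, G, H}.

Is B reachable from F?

F has no outgoing edges, so nothing is reachable from it.

No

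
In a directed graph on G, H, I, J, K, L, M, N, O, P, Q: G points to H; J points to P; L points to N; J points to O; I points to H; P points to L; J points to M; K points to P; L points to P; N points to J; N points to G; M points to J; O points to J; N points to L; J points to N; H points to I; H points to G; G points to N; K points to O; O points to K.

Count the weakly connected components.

From G: component {G, H, I, J, K, L, M, N, O, P}.
From Q: component {Q}.
That's 2 components.

2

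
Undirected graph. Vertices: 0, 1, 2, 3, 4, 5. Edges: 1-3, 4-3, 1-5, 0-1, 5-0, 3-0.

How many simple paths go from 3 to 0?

3–0
3–1–0
3–1–5–0

3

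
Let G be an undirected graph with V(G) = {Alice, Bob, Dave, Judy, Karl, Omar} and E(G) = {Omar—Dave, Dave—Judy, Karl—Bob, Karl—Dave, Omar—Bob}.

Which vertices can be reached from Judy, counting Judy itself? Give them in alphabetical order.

Bob, Dave, Judy, Karl, Omar

Start at Judy.
Its neighbours: Dave.
Then their neighbours: Karl, Omar.
Then next layer: Bob.
Nothing further is reachable.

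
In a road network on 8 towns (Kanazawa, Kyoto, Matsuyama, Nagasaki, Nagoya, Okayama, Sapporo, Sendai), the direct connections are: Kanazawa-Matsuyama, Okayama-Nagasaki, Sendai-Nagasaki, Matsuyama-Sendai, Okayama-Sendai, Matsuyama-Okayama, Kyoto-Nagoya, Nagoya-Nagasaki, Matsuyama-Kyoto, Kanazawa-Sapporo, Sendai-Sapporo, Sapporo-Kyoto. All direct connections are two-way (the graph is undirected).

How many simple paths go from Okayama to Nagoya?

Okayama–Matsuyama–Kanazawa–Sapporo–Kyoto–Nagoya
Okayama–Matsuyama–Kanazawa–Sapporo–Sendai–Nagasaki–Nagoya
Okayama–Matsuyama–Kyoto–Nagoya
Okayama–Matsuyama–Kyoto–Sapporo–Sendai–Nagasaki–Nagoya
Okayama–Matsuyama–Sendai–Nagasaki–Nagoya
Okayama–Matsuyama–Sendai–Sapporo–Kyoto–Nagoya
Okayama–Nagasaki–Nagoya
Okayama–Nagasaki–Sendai–Matsuyama–Kanazawa–Sapporo–Kyoto–Nagoya
... and 8 more.

16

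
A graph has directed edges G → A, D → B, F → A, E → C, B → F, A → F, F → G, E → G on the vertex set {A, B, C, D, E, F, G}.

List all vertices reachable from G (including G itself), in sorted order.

Start at G.
Its neighbours: A.
Then their neighbours: F.
Nothing further is reachable.

A, F, G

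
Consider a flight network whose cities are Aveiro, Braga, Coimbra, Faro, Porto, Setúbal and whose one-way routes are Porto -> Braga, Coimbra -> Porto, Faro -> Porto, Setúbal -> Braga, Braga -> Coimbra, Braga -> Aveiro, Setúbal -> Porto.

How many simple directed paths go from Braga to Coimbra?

1

Braga→Coimbra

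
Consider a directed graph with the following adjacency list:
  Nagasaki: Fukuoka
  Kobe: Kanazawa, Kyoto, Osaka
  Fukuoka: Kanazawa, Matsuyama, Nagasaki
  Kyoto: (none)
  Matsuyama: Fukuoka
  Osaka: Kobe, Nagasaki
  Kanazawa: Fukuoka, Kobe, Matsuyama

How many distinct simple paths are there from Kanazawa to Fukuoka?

Kanazawa→Fukuoka
Kanazawa→Kobe→Osaka→Nagasaki→Fukuoka
Kanazawa→Matsuyama→Fukuoka

3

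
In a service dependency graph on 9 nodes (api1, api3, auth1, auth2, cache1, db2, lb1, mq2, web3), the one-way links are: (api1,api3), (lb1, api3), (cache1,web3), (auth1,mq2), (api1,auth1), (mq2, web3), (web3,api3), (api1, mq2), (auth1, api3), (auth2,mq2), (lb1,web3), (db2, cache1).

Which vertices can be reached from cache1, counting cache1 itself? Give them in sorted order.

Start at cache1.
Its neighbours: web3.
Then their neighbours: api3.
Nothing further is reachable.

api3, cache1, web3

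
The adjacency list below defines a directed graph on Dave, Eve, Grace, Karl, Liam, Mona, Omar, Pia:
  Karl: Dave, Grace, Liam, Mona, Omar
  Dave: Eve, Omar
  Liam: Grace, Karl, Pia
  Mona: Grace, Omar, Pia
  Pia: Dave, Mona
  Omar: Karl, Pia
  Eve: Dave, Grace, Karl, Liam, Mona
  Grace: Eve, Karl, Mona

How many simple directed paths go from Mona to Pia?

17

Mona→Grace→Eve→Dave→Omar→Karl→Liam→Pia
Mona→Grace→Eve→Dave→Omar→Pia
Mona→Grace→Eve→Karl→Dave→Omar→Pia
Mona→Grace→Eve→Karl→Liam→Pia
Mona→Grace→Eve→Karl→Omar→Pia
Mona→Grace→Eve→Liam→Karl→Dave→Omar→Pia
Mona→Grace→Eve→Liam→Karl→Omar→Pia
Mona→Grace→Eve→Liam→Pia
... and 9 more.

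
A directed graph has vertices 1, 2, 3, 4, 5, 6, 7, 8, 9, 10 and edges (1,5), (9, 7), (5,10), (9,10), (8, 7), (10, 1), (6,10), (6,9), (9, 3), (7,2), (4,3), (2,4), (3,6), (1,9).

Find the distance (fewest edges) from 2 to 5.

6

Distance 0: 2.
Distance 1: 4.
Distance 2: 3.
Distance 3: 6.
Distance 4: 9, 10.
Distance 5: 1, 7.
Distance 6: 5 — contains 5.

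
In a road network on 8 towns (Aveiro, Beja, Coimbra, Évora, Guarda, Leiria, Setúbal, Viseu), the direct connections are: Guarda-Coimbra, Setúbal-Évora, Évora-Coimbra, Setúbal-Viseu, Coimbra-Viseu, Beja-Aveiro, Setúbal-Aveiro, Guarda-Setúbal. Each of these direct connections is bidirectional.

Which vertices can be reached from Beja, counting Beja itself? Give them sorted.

Aveiro, Beja, Coimbra, Évora, Guarda, Setúbal, Viseu

Start at Beja.
Its neighbours: Aveiro.
Then their neighbours: Setúbal.
Then next layer: Évora, Guarda, Viseu.
Then next layer: Coimbra.
Nothing further is reachable.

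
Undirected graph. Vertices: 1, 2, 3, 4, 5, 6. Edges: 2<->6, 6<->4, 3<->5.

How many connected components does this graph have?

From 1: component {1}.
From 2: component {2, 4, 6}.
From 3: component {3, 5}.
That's 3 components.

3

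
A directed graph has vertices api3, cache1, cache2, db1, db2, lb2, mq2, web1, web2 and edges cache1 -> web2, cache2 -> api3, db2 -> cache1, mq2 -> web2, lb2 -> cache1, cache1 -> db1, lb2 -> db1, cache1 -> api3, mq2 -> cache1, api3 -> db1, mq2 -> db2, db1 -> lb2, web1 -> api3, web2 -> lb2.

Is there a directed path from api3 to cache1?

Yes

Explore from api3.
Distance 1: reach db1.
Distance 2: reach lb2.
Distance 3: reach cache1.
Found cache1.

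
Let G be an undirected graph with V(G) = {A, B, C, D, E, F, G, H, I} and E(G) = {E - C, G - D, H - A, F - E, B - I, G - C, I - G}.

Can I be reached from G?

Explore from G.
Distance 1: reach C, D, I.
Found I.

Yes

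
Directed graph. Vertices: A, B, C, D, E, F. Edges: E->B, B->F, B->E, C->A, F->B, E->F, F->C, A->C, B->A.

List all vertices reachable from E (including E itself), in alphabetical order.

A, B, C, E, F

Start at E.
Its neighbours: B, F.
Then their neighbours: A, C.
Nothing further is reachable.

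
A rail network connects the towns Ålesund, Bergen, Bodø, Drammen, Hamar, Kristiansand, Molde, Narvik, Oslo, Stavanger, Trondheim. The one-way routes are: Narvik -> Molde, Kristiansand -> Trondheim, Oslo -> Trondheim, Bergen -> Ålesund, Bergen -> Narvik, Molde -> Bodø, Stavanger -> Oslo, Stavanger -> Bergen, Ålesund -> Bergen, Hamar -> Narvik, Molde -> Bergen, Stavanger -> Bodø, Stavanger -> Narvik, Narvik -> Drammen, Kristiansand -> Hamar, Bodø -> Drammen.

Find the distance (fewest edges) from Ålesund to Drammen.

Distance 0: Ålesund.
Distance 1: Bergen.
Distance 2: Narvik.
Distance 3: Drammen, Molde — contains Drammen.

3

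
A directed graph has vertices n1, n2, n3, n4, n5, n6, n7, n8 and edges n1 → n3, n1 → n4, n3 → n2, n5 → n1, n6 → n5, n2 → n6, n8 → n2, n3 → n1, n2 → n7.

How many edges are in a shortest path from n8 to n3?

Distance 0: n8.
Distance 1: n2.
Distance 2: n6, n7.
Distance 3: n5.
Distance 4: n1.
Distance 5: n3, n4 — contains n3.

5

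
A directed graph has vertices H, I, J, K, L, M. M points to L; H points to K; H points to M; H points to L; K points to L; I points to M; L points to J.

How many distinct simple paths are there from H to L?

3

H→K→L
H→L
H→M→L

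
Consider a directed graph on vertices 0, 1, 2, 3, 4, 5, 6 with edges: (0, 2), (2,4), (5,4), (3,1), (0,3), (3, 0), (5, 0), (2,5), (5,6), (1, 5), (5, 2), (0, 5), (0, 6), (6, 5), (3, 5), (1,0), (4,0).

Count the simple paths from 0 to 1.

1

0→3→1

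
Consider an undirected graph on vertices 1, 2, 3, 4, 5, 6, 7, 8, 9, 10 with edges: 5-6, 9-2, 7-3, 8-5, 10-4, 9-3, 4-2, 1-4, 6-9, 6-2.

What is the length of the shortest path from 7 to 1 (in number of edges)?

Distance 0: 7.
Distance 1: 3.
Distance 2: 9.
Distance 3: 2, 6.
Distance 4: 4, 5.
Distance 5: 1, 8, 10 — contains 1.

5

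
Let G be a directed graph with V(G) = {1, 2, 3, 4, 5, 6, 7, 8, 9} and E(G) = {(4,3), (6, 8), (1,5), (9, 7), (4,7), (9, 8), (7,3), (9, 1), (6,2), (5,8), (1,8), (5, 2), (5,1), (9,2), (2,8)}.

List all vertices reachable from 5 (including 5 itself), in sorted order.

Start at 5.
Its neighbours: 1, 2, 8.
Nothing further is reachable.

1, 2, 5, 8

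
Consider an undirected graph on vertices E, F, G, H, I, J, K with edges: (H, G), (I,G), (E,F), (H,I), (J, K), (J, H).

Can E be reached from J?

No

Explore from J.
Distance 1: reach H, K.
Distance 2: reach G, I.
The search is exhausted without reaching E; it lies in a different component.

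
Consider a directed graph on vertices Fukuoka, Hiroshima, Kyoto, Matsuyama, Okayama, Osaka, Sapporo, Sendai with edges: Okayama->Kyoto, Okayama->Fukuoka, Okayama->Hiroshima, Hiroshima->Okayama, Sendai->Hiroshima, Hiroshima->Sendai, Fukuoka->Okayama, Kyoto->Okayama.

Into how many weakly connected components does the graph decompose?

From Fukuoka: component {Fukuoka, Hiroshima, Kyoto, Okayama, Sendai}.
From Matsuyama: component {Matsuyama}.
From Osaka: component {Osaka}.
From Sapporo: component {Sapporo}.
That's 4 components.

4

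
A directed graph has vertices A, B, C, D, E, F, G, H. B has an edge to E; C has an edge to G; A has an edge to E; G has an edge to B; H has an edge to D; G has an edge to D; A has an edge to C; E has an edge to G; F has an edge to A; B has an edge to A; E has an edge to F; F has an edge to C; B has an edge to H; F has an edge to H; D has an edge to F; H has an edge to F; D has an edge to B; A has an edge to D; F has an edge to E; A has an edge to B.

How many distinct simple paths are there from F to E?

12

F→A→B→E
F→A→C→G→B→E
F→A→C→G→D→B→E
F→A→D→B→E
F→A→E
F→C→G→B→A→E
F→C→G→B→E
F→C→G→D→B→A→E
F→C→G→D→B→E
F→E
F→H→D→B→A→E
F→H→D→B→E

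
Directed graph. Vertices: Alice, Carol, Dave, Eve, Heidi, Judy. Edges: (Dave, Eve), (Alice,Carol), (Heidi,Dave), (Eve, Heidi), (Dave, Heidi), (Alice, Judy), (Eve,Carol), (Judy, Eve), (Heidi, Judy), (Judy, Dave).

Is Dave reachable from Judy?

Explore from Judy.
Distance 1: reach Dave, Eve.
Found Dave.

Yes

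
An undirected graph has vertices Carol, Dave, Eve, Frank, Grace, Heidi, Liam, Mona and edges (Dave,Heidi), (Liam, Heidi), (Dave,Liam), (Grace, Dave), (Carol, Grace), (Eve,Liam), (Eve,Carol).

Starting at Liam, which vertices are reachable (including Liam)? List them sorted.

Start at Liam.
Its neighbours: Dave, Eve, Heidi.
Then their neighbours: Carol, Grace.
Nothing further is reachable.

Carol, Dave, Eve, Grace, Heidi, Liam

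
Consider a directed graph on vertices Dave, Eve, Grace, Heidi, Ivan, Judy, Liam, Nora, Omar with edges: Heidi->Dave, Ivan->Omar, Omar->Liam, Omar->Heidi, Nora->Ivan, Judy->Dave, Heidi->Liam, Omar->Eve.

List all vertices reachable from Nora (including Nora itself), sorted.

Start at Nora.
Its neighbours: Ivan.
Then their neighbours: Omar.
Then next layer: Eve, Heidi, Liam.
Then next layer: Dave.
Nothing further is reachable.

Dave, Eve, Heidi, Ivan, Liam, Nora, Omar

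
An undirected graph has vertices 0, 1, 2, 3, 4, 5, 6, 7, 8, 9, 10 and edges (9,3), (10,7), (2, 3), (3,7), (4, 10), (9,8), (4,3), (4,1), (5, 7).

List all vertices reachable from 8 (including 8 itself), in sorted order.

1, 2, 3, 4, 5, 7, 8, 9, 10

Start at 8.
Its neighbours: 9.
Then their neighbours: 3.
Then next layer: 2, 4, 7.
Then next layer: 1, 5, 10.
Nothing further is reachable.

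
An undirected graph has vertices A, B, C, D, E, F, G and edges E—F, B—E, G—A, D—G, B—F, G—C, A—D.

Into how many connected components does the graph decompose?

2

From A: component {A, C, D, G}.
From B: component {B, E, F}.
That's 2 components.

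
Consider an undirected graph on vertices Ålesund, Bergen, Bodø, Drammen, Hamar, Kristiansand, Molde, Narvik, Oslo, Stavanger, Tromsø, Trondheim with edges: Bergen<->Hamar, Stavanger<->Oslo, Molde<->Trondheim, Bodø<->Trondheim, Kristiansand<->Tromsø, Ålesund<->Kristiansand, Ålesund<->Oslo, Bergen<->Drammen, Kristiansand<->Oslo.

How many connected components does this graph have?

4

From Ålesund: component {Ålesund, Kristiansand, Oslo, Stavanger, Tromsø}.
From Bergen: component {Bergen, Drammen, Hamar}.
From Bodø: component {Bodø, Molde, Trondheim}.
From Narvik: component {Narvik}.
That's 4 components.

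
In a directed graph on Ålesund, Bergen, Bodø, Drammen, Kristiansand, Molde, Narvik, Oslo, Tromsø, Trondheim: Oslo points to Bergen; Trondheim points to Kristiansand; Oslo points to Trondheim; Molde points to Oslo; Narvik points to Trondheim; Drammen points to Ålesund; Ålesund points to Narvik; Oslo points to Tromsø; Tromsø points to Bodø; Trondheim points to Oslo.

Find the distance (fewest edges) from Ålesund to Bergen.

4

Distance 0: Ålesund.
Distance 1: Narvik.
Distance 2: Trondheim.
Distance 3: Kristiansand, Oslo.
Distance 4: Bergen, Tromsø — contains Bergen.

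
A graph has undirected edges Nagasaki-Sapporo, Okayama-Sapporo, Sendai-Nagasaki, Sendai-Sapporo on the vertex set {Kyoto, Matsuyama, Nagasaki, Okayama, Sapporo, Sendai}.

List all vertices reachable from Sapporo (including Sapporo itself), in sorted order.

Nagasaki, Okayama, Sapporo, Sendai

Start at Sapporo.
Its neighbours: Nagasaki, Okayama, Sendai.
Nothing further is reachable.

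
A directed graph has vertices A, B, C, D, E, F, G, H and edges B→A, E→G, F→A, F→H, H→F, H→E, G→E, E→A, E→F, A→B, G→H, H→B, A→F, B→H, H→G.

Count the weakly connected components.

From A: component {A, B, E, F, G, H}.
From C: component {C}.
From D: component {D}.
That's 3 components.

3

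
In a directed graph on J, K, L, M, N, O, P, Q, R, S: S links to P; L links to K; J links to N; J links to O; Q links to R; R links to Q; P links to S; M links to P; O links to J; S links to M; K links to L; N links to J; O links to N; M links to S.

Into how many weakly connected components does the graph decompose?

4

From J: component {J, N, O}.
From K: component {K, L}.
From M: component {M, P, S}.
From Q: component {Q, R}.
That's 4 components.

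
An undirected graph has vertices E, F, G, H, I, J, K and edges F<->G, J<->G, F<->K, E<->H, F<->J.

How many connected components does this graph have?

From E: component {E, H}.
From F: component {F, G, J, K}.
From I: component {I}.
That's 3 components.

3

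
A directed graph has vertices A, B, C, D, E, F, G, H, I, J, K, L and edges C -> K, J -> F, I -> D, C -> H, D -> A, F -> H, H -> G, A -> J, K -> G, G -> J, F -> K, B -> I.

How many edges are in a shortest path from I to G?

6

Distance 0: I.
Distance 1: D.
Distance 2: A.
Distance 3: J.
Distance 4: F.
Distance 5: H, K.
Distance 6: G — contains G.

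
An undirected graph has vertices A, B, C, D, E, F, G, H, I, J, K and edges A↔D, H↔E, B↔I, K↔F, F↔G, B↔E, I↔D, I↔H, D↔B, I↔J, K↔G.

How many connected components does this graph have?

From A: component {A, B, D, E, H, I, J}.
From C: component {C}.
From F: component {F, G, K}.
That's 3 components.

3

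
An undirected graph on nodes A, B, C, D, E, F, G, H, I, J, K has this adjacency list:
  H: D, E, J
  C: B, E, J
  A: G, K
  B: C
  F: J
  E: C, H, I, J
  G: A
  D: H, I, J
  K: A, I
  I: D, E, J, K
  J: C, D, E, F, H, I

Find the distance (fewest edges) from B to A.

5

Distance 0: B.
Distance 1: C.
Distance 2: E, J.
Distance 3: D, F, H, I.
Distance 4: K.
Distance 5: A — contains A.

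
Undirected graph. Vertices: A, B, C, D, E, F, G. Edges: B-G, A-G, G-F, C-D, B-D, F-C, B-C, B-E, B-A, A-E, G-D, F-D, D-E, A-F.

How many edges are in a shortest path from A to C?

2

Distance 0: A.
Distance 1: B, E, F, G.
Distance 2: C, D — contains C.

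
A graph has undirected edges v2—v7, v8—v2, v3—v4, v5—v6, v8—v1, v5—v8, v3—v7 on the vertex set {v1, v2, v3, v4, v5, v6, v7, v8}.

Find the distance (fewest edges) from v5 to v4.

Distance 0: v5.
Distance 1: v6, v8.
Distance 2: v1, v2.
Distance 3: v7.
Distance 4: v3.
Distance 5: v4 — contains v4.

5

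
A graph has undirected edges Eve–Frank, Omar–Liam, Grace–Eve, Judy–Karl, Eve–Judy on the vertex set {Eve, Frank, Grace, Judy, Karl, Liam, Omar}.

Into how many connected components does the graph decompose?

From Eve: component {Eve, Frank, Grace, Judy, Karl}.
From Liam: component {Liam, Omar}.
That's 2 components.

2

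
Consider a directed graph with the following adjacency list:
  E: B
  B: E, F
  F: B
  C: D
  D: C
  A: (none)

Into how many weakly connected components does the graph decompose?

3

From A: component {A}.
From B: component {B, E, F}.
From C: component {C, D}.
That's 3 components.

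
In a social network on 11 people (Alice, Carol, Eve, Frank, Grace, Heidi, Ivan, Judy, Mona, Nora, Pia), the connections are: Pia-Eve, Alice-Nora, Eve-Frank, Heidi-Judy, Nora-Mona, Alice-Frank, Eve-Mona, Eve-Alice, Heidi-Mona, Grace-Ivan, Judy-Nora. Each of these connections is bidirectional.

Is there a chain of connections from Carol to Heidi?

Carol has no edges, so nothing is reachable from it.

No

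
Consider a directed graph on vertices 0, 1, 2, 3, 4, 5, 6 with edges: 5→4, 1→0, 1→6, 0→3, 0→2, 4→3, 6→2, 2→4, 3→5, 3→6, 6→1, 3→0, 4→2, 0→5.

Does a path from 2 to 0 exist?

Explore from 2.
Distance 1: reach 4.
Distance 2: reach 3.
Distance 3: reach 0, 5, 6.
Found 0.

Yes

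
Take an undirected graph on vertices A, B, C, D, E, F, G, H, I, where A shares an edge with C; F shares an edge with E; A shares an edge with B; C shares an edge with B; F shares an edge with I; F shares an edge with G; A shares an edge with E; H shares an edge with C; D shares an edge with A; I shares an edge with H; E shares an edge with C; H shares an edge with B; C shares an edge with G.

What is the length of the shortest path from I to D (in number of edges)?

4

Distance 0: I.
Distance 1: F, H.
Distance 2: B, C, E, G.
Distance 3: A.
Distance 4: D — contains D.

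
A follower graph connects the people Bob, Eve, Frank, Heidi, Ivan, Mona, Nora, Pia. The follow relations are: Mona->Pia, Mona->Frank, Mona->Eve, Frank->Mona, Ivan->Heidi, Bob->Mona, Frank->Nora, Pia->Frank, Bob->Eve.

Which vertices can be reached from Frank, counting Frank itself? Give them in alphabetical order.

Eve, Frank, Mona, Nora, Pia

Start at Frank.
Its neighbours: Mona, Nora.
Then their neighbours: Eve, Pia.
Nothing further is reachable.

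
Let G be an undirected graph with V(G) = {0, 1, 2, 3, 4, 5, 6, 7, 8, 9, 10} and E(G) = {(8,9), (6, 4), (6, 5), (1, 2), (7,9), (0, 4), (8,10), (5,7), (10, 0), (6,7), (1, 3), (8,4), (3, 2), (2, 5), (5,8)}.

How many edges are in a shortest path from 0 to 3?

Distance 0: 0.
Distance 1: 4, 10.
Distance 2: 6, 8.
Distance 3: 5, 7, 9.
Distance 4: 2.
Distance 5: 1, 3 — contains 3.

5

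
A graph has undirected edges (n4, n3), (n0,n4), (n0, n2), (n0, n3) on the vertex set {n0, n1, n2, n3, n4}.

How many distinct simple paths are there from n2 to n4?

n2–n0–n3–n4
n2–n0–n4

2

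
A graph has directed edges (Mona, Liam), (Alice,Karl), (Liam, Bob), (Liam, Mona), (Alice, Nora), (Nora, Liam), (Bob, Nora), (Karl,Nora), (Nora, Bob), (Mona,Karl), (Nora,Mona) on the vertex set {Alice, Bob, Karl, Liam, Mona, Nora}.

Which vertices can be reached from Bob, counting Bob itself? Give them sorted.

Bob, Karl, Liam, Mona, Nora

Start at Bob.
Its neighbours: Nora.
Then their neighbours: Liam, Mona.
Then next layer: Karl.
Nothing further is reachable.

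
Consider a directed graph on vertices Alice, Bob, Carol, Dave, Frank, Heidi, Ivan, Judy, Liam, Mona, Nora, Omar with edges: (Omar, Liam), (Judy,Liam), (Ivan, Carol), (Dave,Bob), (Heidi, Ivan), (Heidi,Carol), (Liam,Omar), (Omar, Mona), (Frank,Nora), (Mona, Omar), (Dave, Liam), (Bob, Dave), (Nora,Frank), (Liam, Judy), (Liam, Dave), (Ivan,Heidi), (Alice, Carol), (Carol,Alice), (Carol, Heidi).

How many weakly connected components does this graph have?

From Alice: component {Alice, Carol, Heidi, Ivan}.
From Bob: component {Bob, Dave, Judy, Liam, Mona, Omar}.
From Frank: component {Frank, Nora}.
That's 3 components.

3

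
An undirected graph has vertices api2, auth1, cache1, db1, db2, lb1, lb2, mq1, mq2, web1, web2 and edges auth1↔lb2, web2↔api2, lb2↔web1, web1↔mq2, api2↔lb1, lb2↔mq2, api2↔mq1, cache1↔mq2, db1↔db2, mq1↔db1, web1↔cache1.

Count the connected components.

From api2: component {api2, db1, db2, lb1, mq1, web2}.
From auth1: component {auth1, cache1, lb2, mq2, web1}.
That's 2 components.

2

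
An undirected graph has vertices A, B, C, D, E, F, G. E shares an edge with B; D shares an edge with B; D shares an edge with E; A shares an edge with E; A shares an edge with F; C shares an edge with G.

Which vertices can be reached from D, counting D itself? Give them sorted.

A, B, D, E, F

Start at D.
Its neighbours: B, E.
Then their neighbours: A.
Then next layer: F.
Nothing further is reachable.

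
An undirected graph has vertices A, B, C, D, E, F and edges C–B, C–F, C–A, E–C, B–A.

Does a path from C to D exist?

No

Explore from C.
Distance 1: reach A, B, E, F.
The search is exhausted without reaching D; it lies in a different component.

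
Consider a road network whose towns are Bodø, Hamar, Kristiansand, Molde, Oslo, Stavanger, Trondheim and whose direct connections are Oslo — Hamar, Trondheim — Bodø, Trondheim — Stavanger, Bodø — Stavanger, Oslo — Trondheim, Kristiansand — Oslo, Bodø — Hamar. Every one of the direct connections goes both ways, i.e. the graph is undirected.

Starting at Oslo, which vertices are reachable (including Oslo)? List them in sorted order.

Bodø, Hamar, Kristiansand, Oslo, Stavanger, Trondheim

Start at Oslo.
Its neighbours: Hamar, Kristiansand, Trondheim.
Then their neighbours: Bodø, Stavanger.
Nothing further is reachable.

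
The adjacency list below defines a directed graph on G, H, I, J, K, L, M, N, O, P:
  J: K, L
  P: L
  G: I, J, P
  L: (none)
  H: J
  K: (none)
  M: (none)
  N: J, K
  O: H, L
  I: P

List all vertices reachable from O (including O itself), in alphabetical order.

Start at O.
Its neighbours: H, L.
Then their neighbours: J.
Then next layer: K.
Nothing further is reachable.

H, J, K, L, O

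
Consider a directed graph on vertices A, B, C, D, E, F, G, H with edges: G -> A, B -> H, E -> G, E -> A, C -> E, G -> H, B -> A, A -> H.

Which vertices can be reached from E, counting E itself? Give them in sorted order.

A, E, G, H

Start at E.
Its neighbours: A, G.
Then their neighbours: H.
Nothing further is reachable.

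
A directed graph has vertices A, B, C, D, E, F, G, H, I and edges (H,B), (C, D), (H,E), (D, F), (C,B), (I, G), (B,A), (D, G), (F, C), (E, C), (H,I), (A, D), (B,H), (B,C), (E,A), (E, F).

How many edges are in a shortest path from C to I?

3

Distance 0: C.
Distance 1: B, D.
Distance 2: A, F, G, H.
Distance 3: E, I — contains I.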